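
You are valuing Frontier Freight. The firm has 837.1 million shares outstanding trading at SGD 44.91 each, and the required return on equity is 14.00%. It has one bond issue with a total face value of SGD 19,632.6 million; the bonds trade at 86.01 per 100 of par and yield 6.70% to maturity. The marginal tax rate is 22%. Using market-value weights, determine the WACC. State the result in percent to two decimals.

11.28%

Market value of equity E = 44.91 × 837.1m = 37594.161m. Market value of debt D = 19632.6m × 86.01/100 = 16885.99926m.
Total capital V = 37594.161 + 16885.99926 = 54480.16026.
Equity: weight = 37594.161/54480.16026 = 0.6901; cost = 14%.
Bonds outstanding: weight = 16885.99926/54480.16026 = 0.3099; after-tax cost = 6.7% × (1 − 22%) = 5.2260%.
WACC = 0.6901 × 14.0000% + 0.3099 × 5.2260% = 11.2805%.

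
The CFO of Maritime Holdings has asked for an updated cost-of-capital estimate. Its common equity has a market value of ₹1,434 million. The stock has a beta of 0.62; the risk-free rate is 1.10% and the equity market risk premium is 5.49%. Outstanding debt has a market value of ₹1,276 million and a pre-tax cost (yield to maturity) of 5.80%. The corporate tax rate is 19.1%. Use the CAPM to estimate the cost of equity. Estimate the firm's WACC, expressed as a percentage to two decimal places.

4.59%

Cost of equity via CAPM: Re = 1.1% + 0.62 × 5.49% = 4.5038%.
Total capital V = 1434 + 1276 = 2710.
Equity: weight = 1434/2710 = 0.5292; cost = 4.5038%.
Debt: weight = 1276/2710 = 0.4708; after-tax cost = 5.8% × (1 − 19.1%) = 4.6922%.
WACC = 0.5292 × 4.5038% + 0.4708 × 4.6922% = 4.5925%.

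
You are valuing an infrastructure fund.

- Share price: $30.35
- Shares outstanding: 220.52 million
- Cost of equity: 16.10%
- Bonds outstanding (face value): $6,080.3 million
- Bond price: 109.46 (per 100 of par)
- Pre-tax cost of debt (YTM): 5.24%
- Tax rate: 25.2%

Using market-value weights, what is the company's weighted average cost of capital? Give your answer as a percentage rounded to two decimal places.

10.03%

Market value of equity E = 30.35 × 220.52m = 6692.782m. Market value of debt D = 6080.3m × 109.46/100 = 6655.49638m.
Total capital V = 6692.782 + 6655.49638 = 13348.27838.
Equity: weight = 6692.782/13348.27838 = 0.5014; cost = 16.1%.
Bonds outstanding: weight = 6655.49638/13348.27838 = 0.4986; after-tax cost = 5.24% × (1 − 25.2%) = 3.9195%.
WACC = 0.5014 × 16.1000% + 0.4986 × 3.9195% = 10.0268%.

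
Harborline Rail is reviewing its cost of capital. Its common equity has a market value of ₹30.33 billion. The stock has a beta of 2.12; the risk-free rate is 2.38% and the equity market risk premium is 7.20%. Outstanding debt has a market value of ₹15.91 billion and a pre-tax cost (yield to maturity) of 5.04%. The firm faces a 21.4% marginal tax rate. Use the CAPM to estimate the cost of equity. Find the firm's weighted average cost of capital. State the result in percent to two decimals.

12.94%

Cost of equity via CAPM: Re = 2.38% + 2.12 × 7.2% = 17.6440%.
Total capital V = 30.33 + 15.91 = 46.24.
Equity: weight = 30.33/46.24 = 0.6559; cost = 17.644%.
Debt: weight = 15.91/46.24 = 0.3441; after-tax cost = 5.04% × (1 − 21.4%) = 3.9614%.
WACC = 0.6559 × 17.6440% + 0.3441 × 3.9614% = 12.9362%.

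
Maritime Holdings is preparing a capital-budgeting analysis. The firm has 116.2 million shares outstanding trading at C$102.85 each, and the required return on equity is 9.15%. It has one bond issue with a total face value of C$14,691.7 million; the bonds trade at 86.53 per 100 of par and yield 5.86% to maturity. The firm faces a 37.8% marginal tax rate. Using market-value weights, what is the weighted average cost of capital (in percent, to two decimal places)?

6.31%

Market value of equity E = 102.85 × 116.2m = 11951.17m. Market value of debt D = 14691.7m × 86.53/100 = 12712.72801m.
Total capital V = 11951.17 + 12712.72801 = 24663.89801.
Equity: weight = 11951.17/24663.89801 = 0.4846; cost = 9.15%.
Bonds outstanding: weight = 12712.72801/24663.89801 = 0.5154; after-tax cost = 5.86% × (1 − 37.8%) = 3.6449%.
WACC = 0.4846 × 9.1500% + 0.5154 × 3.6449% = 6.3125%.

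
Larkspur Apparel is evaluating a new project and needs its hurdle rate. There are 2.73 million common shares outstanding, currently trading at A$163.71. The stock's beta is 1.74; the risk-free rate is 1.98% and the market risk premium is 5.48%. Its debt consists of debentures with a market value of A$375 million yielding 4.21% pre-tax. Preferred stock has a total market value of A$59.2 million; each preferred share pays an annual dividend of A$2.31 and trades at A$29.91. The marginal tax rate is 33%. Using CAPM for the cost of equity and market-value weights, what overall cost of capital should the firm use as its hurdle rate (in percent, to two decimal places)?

7.56%

Cost of equity via CAPM: Re = 1.98% + 1.74 × 5.48% = 11.5152%.
Cost of preferred: Rp = 2.31 / 29.91 = 7.7232%.
Market value of equity E = 163.71 × 2.73m = 446.9283m.
Total capital V = 446.9283 + 59.2 + 375 = 881.1283.
Equity: weight = 446.9283/881.1283 = 0.5072; cost = 11.5152%.
Preferred: weight = 59.2/881.1283 = 0.0672; cost = 7.7232%.
Debentures: weight = 375/881.1283 = 0.4256; after-tax cost = 4.21% × (1 − 33%) = 2.8207%.
WACC = 0.5072 × 11.5152% + 0.0672 × 7.7232% + 0.4256 × 2.8207% = 7.5601%.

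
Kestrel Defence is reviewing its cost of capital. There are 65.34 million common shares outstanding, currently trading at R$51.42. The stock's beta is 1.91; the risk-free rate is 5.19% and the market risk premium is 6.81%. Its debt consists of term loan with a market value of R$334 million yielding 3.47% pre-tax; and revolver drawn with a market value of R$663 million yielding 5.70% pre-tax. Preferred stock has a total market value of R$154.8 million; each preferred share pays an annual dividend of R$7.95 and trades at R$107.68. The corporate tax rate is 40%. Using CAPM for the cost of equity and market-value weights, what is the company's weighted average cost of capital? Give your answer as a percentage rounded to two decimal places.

Cost of equity via CAPM: Re = 5.19% + 1.91 × 6.81% = 18.1971%.
Cost of preferred: Rp = 7.95 / 107.68 = 7.3830%.
Market value of equity E = 51.42 × 65.34m = 3359.7828m.
Total capital V = 3359.7828 + 154.8 + 334 + 663 = 4511.5828.
Equity: weight = 3359.7828/4511.5828 = 0.7447; cost = 18.1971%.
Preferred: weight = 154.8/4511.5828 = 0.0343; cost = 7.383%.
Term loan: weight = 334/4511.5828 = 0.0740; after-tax cost = 3.47% × (1 − 40%) = 2.0820%.
Revolver drawn: weight = 663/4511.5828 = 0.1470; after-tax cost = 5.7% × (1 − 40%) = 3.4200%.
WACC = 0.7447 × 18.1971% + 0.0343 × 7.3830% + 0.0740 × 2.0820% + 0.1470 × 3.4200% = 14.4615%.

14.46%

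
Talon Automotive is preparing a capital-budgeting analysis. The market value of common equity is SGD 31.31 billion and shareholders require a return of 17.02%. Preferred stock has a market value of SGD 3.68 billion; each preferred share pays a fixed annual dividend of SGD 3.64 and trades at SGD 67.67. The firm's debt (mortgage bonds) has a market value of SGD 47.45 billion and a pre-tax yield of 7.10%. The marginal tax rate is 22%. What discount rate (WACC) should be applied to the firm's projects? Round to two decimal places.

9.89%

Cost of preferred: Rp = 3.64 / 67.67 = 5.3790%.
Total capital V = 31.31 + 3.68 + 47.45 = 82.44.
Equity: weight = 31.31/82.44 = 0.3798; cost = 17.02%.
Preferred: weight = 3.68/82.44 = 0.0446; cost = 5.379%.
Mortgage bonds: weight = 47.45/82.44 = 0.5756; after-tax cost = 7.1% × (1 − 22%) = 5.5380%.
WACC = 0.3798 × 17.0200% + 0.0446 × 5.3790% + 0.5756 × 5.5380% = 9.8917%.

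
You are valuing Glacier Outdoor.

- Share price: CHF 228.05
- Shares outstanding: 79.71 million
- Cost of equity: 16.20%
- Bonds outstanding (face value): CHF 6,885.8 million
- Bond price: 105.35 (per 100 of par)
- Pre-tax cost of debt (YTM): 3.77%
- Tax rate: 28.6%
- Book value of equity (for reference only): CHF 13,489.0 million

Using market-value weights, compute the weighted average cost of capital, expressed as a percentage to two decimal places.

Market value of equity E = 228.05 × 79.71m = 18177.8655m. Market value of debt D = 6885.8m × 105.35/100 = 7254.1903m.
Total capital V = 18177.8655 + 7254.1903 = 25432.0558.
Equity: weight = 18177.8655/25432.0558 = 0.7148; cost = 16.2%.
Bonds outstanding: weight = 7254.1903/25432.0558 = 0.2852; after-tax cost = 3.77% × (1 − 28.6%) = 2.6918%.
WACC = 0.7148 × 16.2000% + 0.2852 × 2.6918% = 12.3469%.

12.35%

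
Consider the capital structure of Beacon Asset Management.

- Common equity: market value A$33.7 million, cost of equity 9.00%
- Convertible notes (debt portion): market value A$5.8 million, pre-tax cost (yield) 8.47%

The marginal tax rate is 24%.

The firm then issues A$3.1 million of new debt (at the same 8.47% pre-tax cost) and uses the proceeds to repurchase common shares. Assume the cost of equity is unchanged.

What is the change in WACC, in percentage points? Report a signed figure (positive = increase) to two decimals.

Current WACC:
Total capital V = 33.7 + 5.8 = 39.5.
Equity: weight = 33.7/39.5 = 0.8532; cost = 9%.
Convertible notes (debt portion): weight = 5.8/39.5 = 0.1468; after-tax cost = 8.47% × (1 − 24%) = 6.4372%.
WACC = 0.8532 × 9.0000% + 0.1468 × 6.4372% = 8.6237%.
After the change:
Total capital V = 30.6 + 8.9 = 39.5.
Equity: weight = 30.6/39.5 = 0.7747; cost = 9%.
Convertible notes (debt portion): weight = 8.9/39.5 = 0.2253; after-tax cost = 8.47% × (1 − 24%) = 6.4372%.
WACC = 0.7747 × 9.0000% + 0.2253 × 6.4372% = 8.4226%.
Change in WACC = 8.4226% − 8.6237% = -0.2011 pp.

-0.20 pp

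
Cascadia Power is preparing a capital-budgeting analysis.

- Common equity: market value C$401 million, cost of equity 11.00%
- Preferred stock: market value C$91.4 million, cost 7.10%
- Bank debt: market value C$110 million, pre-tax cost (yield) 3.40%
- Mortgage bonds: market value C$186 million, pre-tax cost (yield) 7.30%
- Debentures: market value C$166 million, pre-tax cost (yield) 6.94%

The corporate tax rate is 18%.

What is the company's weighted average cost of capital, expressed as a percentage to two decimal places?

7.78%

Total capital V = 401 + 91.4 + 110 + 186 + 166 = 954.4.
Equity: weight = 401/954.4 = 0.4202; cost = 11%.
Preferred: weight = 91.4/954.4 = 0.0958; cost = 7.1%.
Bank debt: weight = 110/954.4 = 0.1153; after-tax cost = 3.4% × (1 − 18%) = 2.7880%.
Mortgage bonds: weight = 186/954.4 = 0.1949; after-tax cost = 7.3% × (1 − 18%) = 5.9860%.
Debentures: weight = 166/954.4 = 0.1739; after-tax cost = 6.94% × (1 − 18%) = 5.6908%.
WACC = 0.4202 × 11.0000% + 0.0958 × 7.1000% + 0.1153 × 2.7880% + 0.1949 × 5.9860% + 0.1739 × 5.6908% = 7.7794%.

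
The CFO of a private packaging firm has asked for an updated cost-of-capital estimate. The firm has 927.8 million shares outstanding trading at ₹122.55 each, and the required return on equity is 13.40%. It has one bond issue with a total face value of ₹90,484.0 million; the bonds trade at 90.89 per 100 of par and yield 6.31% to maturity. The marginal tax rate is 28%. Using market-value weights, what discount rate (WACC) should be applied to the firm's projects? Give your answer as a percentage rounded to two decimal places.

9.68%

Market value of equity E = 122.55 × 927.8m = 113701.89m. Market value of debt D = 90484m × 90.89/100 = 82240.9076m.
Total capital V = 113701.89 + 82240.9076 = 195942.7976.
Equity: weight = 113701.89/195942.7976 = 0.5803; cost = 13.4%.
Bonds outstanding: weight = 82240.9076/195942.7976 = 0.4197; after-tax cost = 6.31% × (1 − 28%) = 4.5432%.
WACC = 0.5803 × 13.4000% + 0.4197 × 4.5432% = 9.6826%.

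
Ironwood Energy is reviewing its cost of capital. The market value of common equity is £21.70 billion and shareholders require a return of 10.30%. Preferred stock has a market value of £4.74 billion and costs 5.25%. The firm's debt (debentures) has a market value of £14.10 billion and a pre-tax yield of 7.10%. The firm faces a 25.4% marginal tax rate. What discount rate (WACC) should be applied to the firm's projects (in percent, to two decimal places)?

7.97%

Total capital V = 21.7 + 4.74 + 14.1 = 40.54.
Equity: weight = 21.7/40.54 = 0.5353; cost = 10.3%.
Preferred: weight = 4.74/40.54 = 0.1169; cost = 5.25%.
Debentures: weight = 14.1/40.54 = 0.3478; after-tax cost = 7.1% × (1 − 25.4%) = 5.2966%.
WACC = 0.5353 × 10.3000% + 0.1169 × 5.2500% + 0.3478 × 5.2966% = 7.9693%.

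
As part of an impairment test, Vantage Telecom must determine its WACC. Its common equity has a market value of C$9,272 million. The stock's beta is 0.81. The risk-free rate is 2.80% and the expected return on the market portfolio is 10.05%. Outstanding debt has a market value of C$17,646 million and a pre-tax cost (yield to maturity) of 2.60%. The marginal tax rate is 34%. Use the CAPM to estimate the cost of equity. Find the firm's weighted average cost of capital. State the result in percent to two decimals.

4.11%

Market risk premium = 10.05% − 2.8% = 7.25%.
Cost of equity via CAPM: Re = 2.8% + 0.81 × 7.25% = 8.6725%.
Total capital V = 9272 + 17646 = 26918.
Equity: weight = 9272/26918 = 0.3445; cost = 8.6725%.
Debt: weight = 17646/26918 = 0.6555; after-tax cost = 2.6% × (1 − 34%) = 1.7160%.
WACC = 0.3445 × 8.6725% + 0.6555 × 1.7160% = 4.1122%.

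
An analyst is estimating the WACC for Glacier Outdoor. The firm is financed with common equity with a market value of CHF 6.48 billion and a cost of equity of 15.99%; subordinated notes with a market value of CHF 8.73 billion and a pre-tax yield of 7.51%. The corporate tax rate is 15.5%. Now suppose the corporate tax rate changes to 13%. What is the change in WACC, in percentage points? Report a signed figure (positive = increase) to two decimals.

+0.11 pp

Current WACC:
Total capital V = 6.48 + 8.73 = 15.21.
Equity: weight = 6.48/15.21 = 0.4260; cost = 15.99%.
Subordinated notes: weight = 8.73/15.21 = 0.5740; after-tax cost = 7.51% × (1 − 15.5%) = 6.3459%.
WACC = 0.4260 × 15.9900% + 0.5740 × 6.3459% = 10.4547%.
After the change:
Total capital V = 6.48 + 8.73 = 15.21.
Equity: weight = 6.48/15.21 = 0.4260; cost = 15.99%.
Subordinated notes: weight = 8.73/15.21 = 0.5740; after-tax cost = 7.51% × (1 − 13%) = 6.5337%.
WACC = 0.4260 × 15.9900% + 0.5740 × 6.5337% = 10.5624%.
Change in WACC = 10.5624% − 10.4547% = 0.1078 pp.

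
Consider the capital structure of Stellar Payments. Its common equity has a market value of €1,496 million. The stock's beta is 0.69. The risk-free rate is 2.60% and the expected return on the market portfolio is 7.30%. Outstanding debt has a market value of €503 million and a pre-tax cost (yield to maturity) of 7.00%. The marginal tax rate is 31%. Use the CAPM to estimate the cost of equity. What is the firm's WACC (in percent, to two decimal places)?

Market risk premium = 7.3% − 2.6% = 4.7%.
Cost of equity via CAPM: Re = 2.6% + 0.69 × 4.7% = 5.8430%.
Total capital V = 1496 + 503 = 1999.
Equity: weight = 1496/1999 = 0.7484; cost = 5.843%.
Debt: weight = 503/1999 = 0.2516; after-tax cost = 7% × (1 − 31%) = 4.8300%.
WACC = 0.7484 × 5.8430% + 0.2516 × 4.8300% = 5.5881%.

5.59%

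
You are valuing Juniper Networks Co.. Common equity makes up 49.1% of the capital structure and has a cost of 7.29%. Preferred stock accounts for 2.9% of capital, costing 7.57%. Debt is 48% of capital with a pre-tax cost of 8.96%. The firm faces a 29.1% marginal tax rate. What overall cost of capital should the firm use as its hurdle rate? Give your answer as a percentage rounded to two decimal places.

After-tax cost of debt = 8.96% × (1 − 29.1%) = 6.3526%.
WACC = 0.491 × 7.2900% + 0.029 × 7.5700% + 0.480 × 6.3526% = 6.8482%.

6.85%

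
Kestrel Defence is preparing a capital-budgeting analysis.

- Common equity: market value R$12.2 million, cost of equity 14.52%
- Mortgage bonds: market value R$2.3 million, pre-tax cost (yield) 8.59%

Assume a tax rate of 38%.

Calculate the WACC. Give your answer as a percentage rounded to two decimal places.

13.06%

Total capital V = 12.2 + 2.3 = 14.5.
Equity: weight = 12.2/14.5 = 0.8414; cost = 14.52%.
Mortgage bonds: weight = 2.3/14.5 = 0.1586; after-tax cost = 8.59% × (1 − 38%) = 5.3258%.
WACC = 0.8414 × 14.5200% + 0.1586 × 5.3258% = 13.0616%.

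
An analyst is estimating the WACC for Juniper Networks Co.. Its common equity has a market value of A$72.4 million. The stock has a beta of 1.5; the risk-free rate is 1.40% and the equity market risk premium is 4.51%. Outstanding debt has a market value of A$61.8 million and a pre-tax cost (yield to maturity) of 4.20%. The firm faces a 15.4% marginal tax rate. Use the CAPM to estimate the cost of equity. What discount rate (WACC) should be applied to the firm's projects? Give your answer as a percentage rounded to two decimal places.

Cost of equity via CAPM: Re = 1.4% + 1.5 × 4.51% = 8.1650%.
Total capital V = 72.4 + 61.8 = 134.2.
Equity: weight = 72.4/134.2 = 0.5395; cost = 8.165%.
Debt: weight = 61.8/134.2 = 0.4605; after-tax cost = 4.2% × (1 − 15.4%) = 3.5532%.
WACC = 0.5395 × 8.1650% + 0.4605 × 3.5532% = 6.0412%.

6.04%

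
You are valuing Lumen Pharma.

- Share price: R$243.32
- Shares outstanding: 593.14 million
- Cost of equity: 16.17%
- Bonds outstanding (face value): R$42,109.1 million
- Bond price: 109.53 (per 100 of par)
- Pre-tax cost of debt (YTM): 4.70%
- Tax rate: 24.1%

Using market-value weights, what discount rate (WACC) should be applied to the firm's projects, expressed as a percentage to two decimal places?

13.12%

Market value of equity E = 243.32 × 593.14m = 144322.8248m. Market value of debt D = 42109.1m × 109.53/100 = 46122.09723m.
Total capital V = 144322.8248 + 46122.09723 = 190444.92203.
Equity: weight = 144322.8248/190444.92203 = 0.7578; cost = 16.17%.
Bonds outstanding: weight = 46122.09723/190444.92203 = 0.2422; after-tax cost = 4.7% × (1 − 24.1%) = 3.5673%.
WACC = 0.7578 × 16.1700% + 0.2422 × 3.5673% = 13.1179%.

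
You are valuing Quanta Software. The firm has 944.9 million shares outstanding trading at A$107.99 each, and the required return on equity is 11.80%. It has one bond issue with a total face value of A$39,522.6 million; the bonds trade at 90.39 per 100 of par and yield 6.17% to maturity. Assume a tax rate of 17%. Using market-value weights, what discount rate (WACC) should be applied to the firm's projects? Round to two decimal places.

10.07%

Market value of equity E = 107.99 × 944.9m = 102039.751m. Market value of debt D = 39522.6m × 90.39/100 = 35724.47814m.
Total capital V = 102039.751 + 35724.47814 = 137764.22914.
Equity: weight = 102039.751/137764.22914 = 0.7407; cost = 11.8%.
Bonds outstanding: weight = 35724.47814/137764.22914 = 0.2593; after-tax cost = 6.17% × (1 − 17%) = 5.1211%.
WACC = 0.7407 × 11.8000% + 0.2593 × 5.1211% = 10.0681%.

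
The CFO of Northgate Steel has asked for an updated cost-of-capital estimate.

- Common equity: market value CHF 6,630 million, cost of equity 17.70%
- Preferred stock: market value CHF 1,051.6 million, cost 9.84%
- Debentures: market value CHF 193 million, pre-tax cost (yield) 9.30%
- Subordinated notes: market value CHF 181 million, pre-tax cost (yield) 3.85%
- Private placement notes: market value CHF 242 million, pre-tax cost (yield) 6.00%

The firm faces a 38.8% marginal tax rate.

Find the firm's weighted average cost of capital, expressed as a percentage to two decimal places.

15.68%

Total capital V = 6630 + 1051.6 + 193 + 181 + 242 = 8297.6.
Equity: weight = 6630/8297.6 = 0.7990; cost = 17.7%.
Preferred: weight = 1051.6/8297.6 = 0.1267; cost = 9.84%.
Debentures: weight = 193/8297.6 = 0.0233; after-tax cost = 9.3% × (1 − 38.8%) = 5.6916%.
Subordinated notes: weight = 181/8297.6 = 0.0218; after-tax cost = 3.85% × (1 − 38.8%) = 2.3562%.
Private placement notes: weight = 242/8297.6 = 0.0292; after-tax cost = 6% × (1 − 38.8%) = 3.6720%.
WACC = 0.7990 × 17.7000% + 0.1267 × 9.8400% + 0.0233 × 5.6916% + 0.0218 × 2.3562% + 0.0292 × 3.6720% = 15.6807%.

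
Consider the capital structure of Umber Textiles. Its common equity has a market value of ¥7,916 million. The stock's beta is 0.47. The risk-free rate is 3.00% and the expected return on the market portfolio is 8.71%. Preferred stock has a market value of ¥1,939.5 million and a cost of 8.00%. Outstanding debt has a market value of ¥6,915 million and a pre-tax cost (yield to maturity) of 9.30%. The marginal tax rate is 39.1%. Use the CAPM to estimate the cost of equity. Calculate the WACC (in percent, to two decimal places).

Market risk premium = 8.71% − 3.0% = 5.71%.
Cost of equity via CAPM: Re = 3.0% + 0.47 × 5.71% = 5.6837%.
Total capital V = 7916 + 1939.5 + 6915 = 16770.5.
Equity: weight = 7916/16770.5 = 0.4720; cost = 5.6837%.
Preferred: weight = 1939.5/16770.5 = 0.1156; cost = 8%.
Debt: weight = 6915/16770.5 = 0.4123; after-tax cost = 9.3% × (1 − 39.1%) = 5.6637%.
WACC = 0.4720 × 5.6837% + 0.1156 × 8.0000% + 0.4123 × 5.6637% = 5.9433%.

5.94%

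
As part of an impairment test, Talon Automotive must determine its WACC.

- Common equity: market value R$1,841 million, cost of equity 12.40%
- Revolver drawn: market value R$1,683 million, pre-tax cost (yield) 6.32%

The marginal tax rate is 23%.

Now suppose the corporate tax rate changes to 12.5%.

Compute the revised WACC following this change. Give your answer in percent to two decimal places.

After the change:
Total capital V = 1841 + 1683 = 3524.
Equity: weight = 1841/3524 = 0.5224; cost = 12.4%.
Revolver drawn: weight = 1683/3524 = 0.4776; after-tax cost = 6.32% × (1 − 12.5%) = 5.5300%.
WACC = 0.5224 × 12.4000% + 0.4776 × 5.5300% = 9.1190%.

9.12%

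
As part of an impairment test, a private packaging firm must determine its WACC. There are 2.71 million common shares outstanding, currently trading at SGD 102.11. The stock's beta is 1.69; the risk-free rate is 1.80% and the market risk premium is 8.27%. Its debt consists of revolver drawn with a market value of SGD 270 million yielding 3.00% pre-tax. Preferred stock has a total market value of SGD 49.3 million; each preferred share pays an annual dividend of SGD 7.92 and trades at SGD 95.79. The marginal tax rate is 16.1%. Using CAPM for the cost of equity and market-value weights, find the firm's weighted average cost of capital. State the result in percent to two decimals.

Cost of equity via CAPM: Re = 1.8% + 1.69 × 8.27% = 15.7763%.
Cost of preferred: Rp = 7.92 / 95.79 = 8.2681%.
Market value of equity E = 102.11 × 2.71m = 276.7181m.
Total capital V = 276.7181 + 49.3 + 270 = 596.0181.
Equity: weight = 276.7181/596.0181 = 0.4643; cost = 15.7763%.
Preferred: weight = 49.3/596.0181 = 0.0827; cost = 8.2681%.
Revolver drawn: weight = 270/596.0181 = 0.4530; after-tax cost = 3% × (1 − 16.1%) = 2.5170%.
WACC = 0.4643 × 15.7763% + 0.0827 × 8.2681% + 0.4530 × 2.5170% = 9.1487%.

9.15%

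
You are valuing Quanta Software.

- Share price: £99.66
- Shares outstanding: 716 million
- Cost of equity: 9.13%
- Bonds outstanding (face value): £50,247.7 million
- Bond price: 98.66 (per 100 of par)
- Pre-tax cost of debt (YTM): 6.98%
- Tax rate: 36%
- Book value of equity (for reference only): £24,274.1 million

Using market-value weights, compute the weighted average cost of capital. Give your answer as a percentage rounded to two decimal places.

7.22%

Market value of equity E = 99.66 × 716m = 71356.56m. Market value of debt D = 50247.7m × 98.66/100 = 49574.38082m.
Total capital V = 71356.56 + 49574.38082 = 120930.94082.
Equity: weight = 71356.56/120930.94082 = 0.5901; cost = 9.13%.
Bonds outstanding: weight = 49574.38082/120930.94082 = 0.4099; after-tax cost = 6.98% × (1 − 36%) = 4.4672%.
WACC = 0.5901 × 9.1300% + 0.4099 × 4.4672% = 7.2185%.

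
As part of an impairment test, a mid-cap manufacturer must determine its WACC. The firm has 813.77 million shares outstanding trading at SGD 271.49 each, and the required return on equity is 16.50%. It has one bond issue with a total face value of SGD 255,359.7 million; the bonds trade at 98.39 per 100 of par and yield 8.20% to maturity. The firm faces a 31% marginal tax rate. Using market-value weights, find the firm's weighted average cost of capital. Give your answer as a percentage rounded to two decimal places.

10.73%

Market value of equity E = 271.49 × 813.77m = 220930.4173m. Market value of debt D = 255359.7m × 98.39/100 = 251248.40883m.
Total capital V = 220930.4173 + 251248.40883 = 472178.82613.
Equity: weight = 220930.4173/472178.82613 = 0.4679; cost = 16.5%.
Bonds outstanding: weight = 251248.40883/472178.82613 = 0.5321; after-tax cost = 8.2% × (1 − 31%) = 5.6580%.
WACC = 0.4679 × 16.5000% + 0.5321 × 5.6580% = 10.7309%.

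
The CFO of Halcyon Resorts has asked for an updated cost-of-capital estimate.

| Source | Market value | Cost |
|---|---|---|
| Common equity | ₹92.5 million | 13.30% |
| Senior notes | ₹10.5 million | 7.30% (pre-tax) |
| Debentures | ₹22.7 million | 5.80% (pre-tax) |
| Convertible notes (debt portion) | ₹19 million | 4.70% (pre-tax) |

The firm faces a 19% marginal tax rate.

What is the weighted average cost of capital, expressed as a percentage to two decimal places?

10.17%

Total capital V = 92.5 + 10.5 + 22.7 + 19 = 144.7.
Equity: weight = 92.5/144.7 = 0.6393; cost = 13.3%.
Senior notes: weight = 10.5/144.7 = 0.0726; after-tax cost = 7.3% × (1 − 19%) = 5.9130%.
Debentures: weight = 22.7/144.7 = 0.1569; after-tax cost = 5.8% × (1 − 19%) = 4.6980%.
Convertible notes (debt portion): weight = 19/144.7 = 0.1313; after-tax cost = 4.7% × (1 − 19%) = 3.8070%.
WACC = 0.6393 × 13.3000% + 0.0726 × 5.9130% + 0.1569 × 4.6980% + 0.1313 × 3.8070% = 10.1680%.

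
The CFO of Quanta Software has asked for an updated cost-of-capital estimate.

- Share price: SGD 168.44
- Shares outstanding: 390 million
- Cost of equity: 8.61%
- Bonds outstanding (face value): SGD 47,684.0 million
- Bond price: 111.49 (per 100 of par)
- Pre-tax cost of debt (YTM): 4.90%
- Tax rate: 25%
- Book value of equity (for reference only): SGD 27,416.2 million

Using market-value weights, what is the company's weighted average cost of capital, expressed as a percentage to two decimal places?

Market value of equity E = 168.44 × 390m = 65691.6m. Market value of debt D = 47684m × 111.49/100 = 53162.8916m.
Total capital V = 65691.6 + 53162.8916 = 118854.4916.
Equity: weight = 65691.6/118854.4916 = 0.5527; cost = 8.61%.
Bonds outstanding: weight = 53162.8916/118854.4916 = 0.4473; after-tax cost = 4.9% × (1 − 25%) = 3.6750%.
WACC = 0.5527 × 8.6100% + 0.4473 × 3.6750% = 6.4026%.

6.40%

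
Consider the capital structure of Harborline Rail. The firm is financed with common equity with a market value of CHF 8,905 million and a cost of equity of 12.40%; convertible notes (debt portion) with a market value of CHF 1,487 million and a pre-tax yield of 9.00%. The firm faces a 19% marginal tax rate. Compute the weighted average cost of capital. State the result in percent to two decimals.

11.67%

Total capital V = 8905 + 1487 = 10392.
Equity: weight = 8905/10392 = 0.8569; cost = 12.4%.
Convertible notes (debt portion): weight = 1487/10392 = 0.1431; after-tax cost = 9% × (1 − 19%) = 7.2900%.
WACC = 0.8569 × 12.4000% + 0.1431 × 7.2900% = 11.6688%.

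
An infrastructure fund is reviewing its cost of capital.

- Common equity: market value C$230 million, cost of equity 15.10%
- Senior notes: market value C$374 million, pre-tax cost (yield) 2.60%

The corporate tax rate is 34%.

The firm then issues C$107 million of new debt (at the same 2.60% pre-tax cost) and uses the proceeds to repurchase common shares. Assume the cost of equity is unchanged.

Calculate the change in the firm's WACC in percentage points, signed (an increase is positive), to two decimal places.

Current WACC:
Total capital V = 230 + 374 = 604.
Equity: weight = 230/604 = 0.3808; cost = 15.1%.
Senior notes: weight = 374/604 = 0.6192; after-tax cost = 2.6% × (1 − 34%) = 1.7160%.
WACC = 0.3808 × 15.1000% + 0.6192 × 1.7160% = 6.8126%.
After the change:
Total capital V = 123 + 481 = 604.
Equity: weight = 123/604 = 0.2036; cost = 15.1%.
Senior notes: weight = 481/604 = 0.7964; after-tax cost = 2.6% × (1 − 34%) = 1.7160%.
WACC = 0.2036 × 15.1000% + 0.7964 × 1.7160% = 4.4415%.
Change in WACC = 4.4415% − 6.8126% = -2.3710 pp.

-2.37 pp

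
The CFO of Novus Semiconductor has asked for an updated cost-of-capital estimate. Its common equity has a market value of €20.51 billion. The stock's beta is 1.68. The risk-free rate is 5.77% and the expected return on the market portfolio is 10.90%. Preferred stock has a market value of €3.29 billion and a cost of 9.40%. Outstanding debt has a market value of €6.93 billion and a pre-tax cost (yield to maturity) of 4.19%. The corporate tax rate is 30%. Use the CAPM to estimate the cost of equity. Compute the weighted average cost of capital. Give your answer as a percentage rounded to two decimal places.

Market risk premium = 10.9% − 5.77% = 5.13%.
Cost of equity via CAPM: Re = 5.77% + 1.68 × 5.13% = 14.3884%.
Total capital V = 20.51 + 3.29 + 6.93 = 30.73.
Equity: weight = 20.51/30.73 = 0.6674; cost = 14.3884%.
Preferred: weight = 3.29/30.73 = 0.1071; cost = 9.4%.
Debt: weight = 6.93/30.73 = 0.2255; after-tax cost = 4.19% × (1 − 30%) = 2.9330%.
WACC = 0.6674 × 14.3884% + 0.1071 × 9.4000% + 0.2255 × 2.9330% = 11.2710%.

11.27%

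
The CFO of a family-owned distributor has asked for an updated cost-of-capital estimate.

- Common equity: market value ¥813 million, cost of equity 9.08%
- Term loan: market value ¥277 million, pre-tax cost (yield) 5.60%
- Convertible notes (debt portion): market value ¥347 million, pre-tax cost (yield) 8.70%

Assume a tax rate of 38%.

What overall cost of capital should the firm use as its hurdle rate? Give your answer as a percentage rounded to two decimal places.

Total capital V = 813 + 277 + 347 = 1437.
Equity: weight = 813/1437 = 0.5658; cost = 9.08%.
Term loan: weight = 277/1437 = 0.1928; after-tax cost = 5.6% × (1 − 38%) = 3.4720%.
Convertible notes (debt portion): weight = 347/1437 = 0.2415; after-tax cost = 8.7% × (1 − 38%) = 5.3940%.
WACC = 0.5658 × 9.0800% + 0.1928 × 3.4720% + 0.2415 × 5.3940% = 7.1089%.

7.11%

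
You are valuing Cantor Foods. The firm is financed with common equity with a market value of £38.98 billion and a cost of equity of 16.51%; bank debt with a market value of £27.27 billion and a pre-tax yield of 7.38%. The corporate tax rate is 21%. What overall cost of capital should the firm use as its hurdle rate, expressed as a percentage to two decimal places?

Total capital V = 38.98 + 27.27 = 66.25.
Equity: weight = 38.98/66.25 = 0.5884; cost = 16.51%.
Bank debt: weight = 27.27/66.25 = 0.4116; after-tax cost = 7.38% × (1 − 21%) = 5.8302%.
WACC = 0.5884 × 16.5100% + 0.4116 × 5.8302% = 12.1140%.

12.11%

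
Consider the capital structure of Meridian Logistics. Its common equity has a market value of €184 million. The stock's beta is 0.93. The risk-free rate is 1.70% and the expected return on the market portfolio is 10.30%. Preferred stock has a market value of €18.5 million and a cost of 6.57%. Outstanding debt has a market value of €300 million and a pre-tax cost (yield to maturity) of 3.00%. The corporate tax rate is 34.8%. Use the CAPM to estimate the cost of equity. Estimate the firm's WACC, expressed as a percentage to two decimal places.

Market risk premium = 10.3% − 1.7% = 8.6%.
Cost of equity via CAPM: Re = 1.7% + 0.93 × 8.6% = 9.6980%.
Total capital V = 184 + 18.5 + 300 = 502.5.
Equity: weight = 184/502.5 = 0.3662; cost = 9.698%.
Preferred: weight = 18.5/502.5 = 0.0368; cost = 6.57%.
Debt: weight = 300/502.5 = 0.5970; after-tax cost = 3% × (1 − 34.8%) = 1.9560%.
WACC = 0.3662 × 9.6980% + 0.0368 × 6.5700% + 0.5970 × 1.9560% = 4.9608%.

4.96%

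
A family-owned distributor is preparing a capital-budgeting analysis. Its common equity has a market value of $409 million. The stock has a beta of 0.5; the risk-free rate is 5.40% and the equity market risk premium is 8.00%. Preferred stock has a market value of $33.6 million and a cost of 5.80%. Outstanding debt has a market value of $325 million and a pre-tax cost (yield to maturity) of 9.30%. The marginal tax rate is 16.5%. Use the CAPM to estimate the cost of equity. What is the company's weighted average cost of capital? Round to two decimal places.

Cost of equity via CAPM: Re = 5.4% + 0.5 × 8.0% = 9.4000%.
Total capital V = 409 + 33.6 + 325 = 767.6.
Equity: weight = 409/767.6 = 0.5328; cost = 9.4%.
Preferred: weight = 33.6/767.6 = 0.0438; cost = 5.8%.
Debt: weight = 325/767.6 = 0.4234; after-tax cost = 9.3% × (1 − 16.5%) = 7.7655%.
WACC = 0.5328 × 9.4000% + 0.0438 × 5.8000% + 0.4234 × 7.7655% = 8.5504%.

8.55%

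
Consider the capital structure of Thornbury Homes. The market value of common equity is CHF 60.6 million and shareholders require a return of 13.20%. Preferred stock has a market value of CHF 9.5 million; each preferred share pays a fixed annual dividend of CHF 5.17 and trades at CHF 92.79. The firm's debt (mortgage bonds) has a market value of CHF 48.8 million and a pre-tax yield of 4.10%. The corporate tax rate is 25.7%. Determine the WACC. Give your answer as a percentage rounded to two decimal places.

Cost of preferred: Rp = 5.17 / 92.79 = 5.5717%.
Total capital V = 60.6 + 9.5 + 48.8 = 118.9.
Equity: weight = 60.6/118.9 = 0.5097; cost = 13.2%.
Preferred: weight = 9.5/118.9 = 0.0799; cost = 5.5717%.
Mortgage bonds: weight = 48.8/118.9 = 0.4104; after-tax cost = 4.1% × (1 − 25.7%) = 3.0463%.
WACC = 0.5097 × 13.2000% + 0.0799 × 5.5717% + 0.4104 × 3.0463% = 8.4231%.

8.42%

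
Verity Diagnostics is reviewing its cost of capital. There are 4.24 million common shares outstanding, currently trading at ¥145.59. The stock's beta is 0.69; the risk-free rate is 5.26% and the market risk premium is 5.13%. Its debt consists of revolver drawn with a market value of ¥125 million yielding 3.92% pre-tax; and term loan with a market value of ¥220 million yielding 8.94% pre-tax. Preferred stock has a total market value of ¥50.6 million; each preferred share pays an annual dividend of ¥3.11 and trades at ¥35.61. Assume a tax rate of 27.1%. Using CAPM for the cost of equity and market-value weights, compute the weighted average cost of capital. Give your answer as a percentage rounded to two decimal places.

Cost of equity via CAPM: Re = 5.26% + 0.69 × 5.13% = 8.7997%.
Cost of preferred: Rp = 3.11 / 35.61 = 8.7335%.
Market value of equity E = 145.59 × 4.24m = 617.3016m.
Total capital V = 617.3016 + 50.6 + 125 + 220 = 1012.9016.
Equity: weight = 617.3016/1012.9016 = 0.6094; cost = 8.7997%.
Preferred: weight = 50.6/1012.9016 = 0.0500; cost = 8.7335%.
Revolver drawn: weight = 125/1012.9016 = 0.1234; after-tax cost = 3.92% × (1 − 27.1%) = 2.8577%.
Term loan: weight = 220/1012.9016 = 0.2172; after-tax cost = 8.94% × (1 − 27.1%) = 6.5173%.
WACC = 0.6094 × 8.7997% + 0.0500 × 8.7335% + 0.1234 × 2.8577% + 0.2172 × 6.5173% = 7.5674%.

7.57%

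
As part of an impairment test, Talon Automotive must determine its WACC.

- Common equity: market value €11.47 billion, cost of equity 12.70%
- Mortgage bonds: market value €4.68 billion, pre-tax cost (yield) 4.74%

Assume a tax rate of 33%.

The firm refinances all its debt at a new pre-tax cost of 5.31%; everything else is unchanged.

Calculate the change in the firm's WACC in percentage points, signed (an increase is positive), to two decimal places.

+0.11 pp

Current WACC:
Total capital V = 11.47 + 4.68 = 16.15.
Equity: weight = 11.47/16.15 = 0.7102; cost = 12.7%.
Mortgage bonds: weight = 4.68/16.15 = 0.2898; after-tax cost = 4.74% × (1 − 33%) = 3.1758%.
WACC = 0.7102 × 12.7000% + 0.2898 × 3.1758% = 9.9400%.
After the change:
Total capital V = 11.47 + 4.68 = 16.15.
Equity: weight = 11.47/16.15 = 0.7102; cost = 12.7%.
Mortgage bonds: weight = 4.68/16.15 = 0.2898; after-tax cost = 5.31% × (1 − 33%) = 3.5577%.
WACC = 0.7102 × 12.7000% + 0.2898 × 3.5577% = 10.0507%.
Change in WACC = 10.0507% − 9.9400% = 0.1107 pp.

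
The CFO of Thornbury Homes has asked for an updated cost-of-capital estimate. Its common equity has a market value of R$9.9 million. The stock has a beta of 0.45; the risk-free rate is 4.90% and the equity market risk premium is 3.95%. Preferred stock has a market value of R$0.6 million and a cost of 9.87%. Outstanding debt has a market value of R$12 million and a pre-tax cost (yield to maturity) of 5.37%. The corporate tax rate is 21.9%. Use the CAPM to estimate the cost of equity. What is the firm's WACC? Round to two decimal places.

5.44%

Cost of equity via CAPM: Re = 4.9% + 0.45 × 3.95% = 6.6775%.
Total capital V = 9.9 + 0.6 + 12 = 22.5.
Equity: weight = 9.9/22.5 = 0.4400; cost = 6.6775%.
Preferred: weight = 0.6/22.5 = 0.0267; cost = 9.87%.
Debt: weight = 12/22.5 = 0.5333; after-tax cost = 5.37% × (1 − 21.9%) = 4.1940%.
WACC = 0.4400 × 6.6775% + 0.0267 × 9.8700% + 0.5333 × 4.1940% = 5.4381%.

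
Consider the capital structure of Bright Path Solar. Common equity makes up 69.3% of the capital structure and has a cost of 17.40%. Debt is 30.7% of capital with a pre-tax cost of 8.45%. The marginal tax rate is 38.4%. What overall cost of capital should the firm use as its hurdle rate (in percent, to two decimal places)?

After-tax cost of debt = 8.45% × (1 − 38.4%) = 5.2052%.
WACC = 0.693 × 17.4000% + 0.307 × 5.2052% = 13.6562%.

13.66%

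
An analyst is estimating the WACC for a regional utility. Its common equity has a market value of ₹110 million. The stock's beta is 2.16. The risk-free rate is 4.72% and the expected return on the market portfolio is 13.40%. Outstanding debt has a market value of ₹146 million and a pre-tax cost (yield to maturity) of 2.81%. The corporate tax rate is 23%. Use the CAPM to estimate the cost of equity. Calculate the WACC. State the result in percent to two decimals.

11.32%

Market risk premium = 13.4% − 4.72% = 8.68%.
Cost of equity via CAPM: Re = 4.72% + 2.16 × 8.68% = 23.4688%.
Total capital V = 110 + 146 = 256.
Equity: weight = 110/256 = 0.4297; cost = 23.4688%.
Debt: weight = 146/256 = 0.5703; after-tax cost = 2.81% × (1 − 23%) = 2.1637%.
WACC = 0.4297 × 23.4688% + 0.5703 × 2.1637% = 11.3182%.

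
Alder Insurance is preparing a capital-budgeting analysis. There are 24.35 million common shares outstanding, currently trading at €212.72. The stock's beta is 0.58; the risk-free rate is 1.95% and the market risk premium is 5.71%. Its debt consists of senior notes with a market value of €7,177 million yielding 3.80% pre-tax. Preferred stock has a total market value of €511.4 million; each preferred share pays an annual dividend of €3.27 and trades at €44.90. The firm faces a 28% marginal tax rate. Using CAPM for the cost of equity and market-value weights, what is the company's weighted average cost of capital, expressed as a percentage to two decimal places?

3.93%

Cost of equity via CAPM: Re = 1.95% + 0.58 × 5.71% = 5.2618%.
Cost of preferred: Rp = 3.27 / 44.9 = 7.2829%.
Market value of equity E = 212.72 × 24.35m = 5179.732m.
Total capital V = 5179.732 + 511.4 + 7177 = 12868.132.
Equity: weight = 5179.732/12868.132 = 0.4025; cost = 5.2618%.
Preferred: weight = 511.4/12868.132 = 0.0397; cost = 7.2829%.
Senior notes: weight = 7177/12868.132 = 0.5577; after-tax cost = 3.8% × (1 − 28%) = 2.7360%.
WACC = 0.4025 × 5.2618% + 0.0397 × 7.2829% + 0.5577 × 2.7360% = 3.9334%.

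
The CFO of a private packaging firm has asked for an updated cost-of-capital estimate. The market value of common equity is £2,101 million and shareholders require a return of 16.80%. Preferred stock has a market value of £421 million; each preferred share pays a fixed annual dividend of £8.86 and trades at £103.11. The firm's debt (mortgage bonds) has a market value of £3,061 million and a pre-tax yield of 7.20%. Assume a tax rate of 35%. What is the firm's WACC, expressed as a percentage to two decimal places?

Cost of preferred: Rp = 8.86 / 103.11 = 8.5928%.
Total capital V = 2101 + 421 + 3061 = 5583.
Equity: weight = 2101/5583 = 0.3763; cost = 16.8%.
Preferred: weight = 421/5583 = 0.0754; cost = 8.5928%.
Mortgage bonds: weight = 3061/5583 = 0.5483; after-tax cost = 7.2% × (1 − 35%) = 4.6800%.
WACC = 0.3763 × 16.8000% + 0.0754 × 8.5928% + 0.5483 × 4.6800% = 9.5361%.

9.54%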